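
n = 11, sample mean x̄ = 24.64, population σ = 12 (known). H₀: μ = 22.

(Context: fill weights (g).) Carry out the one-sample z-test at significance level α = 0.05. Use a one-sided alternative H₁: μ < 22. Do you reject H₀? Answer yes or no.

reject H₀: no

SE = σ/√n = 12/√11 = 3.6181
z = (x̄−μ₀)/SE = (24.64−22)/3.6181 = 0.7297
p-value (one-sided, H₁ less) = 0.76720
At α=0.05: p ≥ α → fail to reject H₀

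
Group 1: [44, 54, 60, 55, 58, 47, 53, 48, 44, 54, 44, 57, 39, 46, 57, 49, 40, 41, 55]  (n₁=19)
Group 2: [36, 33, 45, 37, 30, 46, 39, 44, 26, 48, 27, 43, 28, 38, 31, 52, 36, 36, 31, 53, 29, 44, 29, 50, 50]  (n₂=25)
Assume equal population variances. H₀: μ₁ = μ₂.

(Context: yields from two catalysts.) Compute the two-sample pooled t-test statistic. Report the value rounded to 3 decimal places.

test statistic = 4.779

x̄₁=49.737, s₁=6.632, n₁=19
x̄₂=38.440, s₂=8.520, n₂=25
s_p² = [18·6.632² + 24·8.520²]/42 = 60.3296
SE = √(s_p²·(1/19+1/25)) = 2.3640
t = (49.737−38.440)/2.3640 = 4.7787
df = 42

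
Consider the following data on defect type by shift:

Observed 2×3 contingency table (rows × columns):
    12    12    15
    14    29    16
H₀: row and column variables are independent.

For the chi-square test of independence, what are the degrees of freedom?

degrees of freedom = 2

df = (r−1)(c−1) = (2−1)·(3−1) = 2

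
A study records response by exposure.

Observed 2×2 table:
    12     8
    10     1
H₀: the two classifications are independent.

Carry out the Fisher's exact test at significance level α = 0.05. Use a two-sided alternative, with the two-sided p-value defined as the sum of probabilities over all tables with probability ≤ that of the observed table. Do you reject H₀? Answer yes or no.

reject H₀: no

Margins: r₁=20, r₂=11, c₁=22, c₂=9, n=31
p_obs = C(20,12)·C(11,10)/C(31,22); sum pmf over tables with pmf ≤ p_obs
p-value (two-sided) = 0.10647
At α=0.05: p ≥ α → fail to reject H₀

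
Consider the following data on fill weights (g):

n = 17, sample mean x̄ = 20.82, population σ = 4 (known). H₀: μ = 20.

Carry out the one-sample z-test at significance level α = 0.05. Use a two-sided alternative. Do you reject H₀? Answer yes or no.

reject H₀: no

SE = σ/√n = 4/√17 = 0.9701
z = (x̄−μ₀)/SE = (20.82−20)/0.9701 = 0.8452
p-value (two-sided) = 0.39798
At α=0.05: p ≥ α → fail to reject H₀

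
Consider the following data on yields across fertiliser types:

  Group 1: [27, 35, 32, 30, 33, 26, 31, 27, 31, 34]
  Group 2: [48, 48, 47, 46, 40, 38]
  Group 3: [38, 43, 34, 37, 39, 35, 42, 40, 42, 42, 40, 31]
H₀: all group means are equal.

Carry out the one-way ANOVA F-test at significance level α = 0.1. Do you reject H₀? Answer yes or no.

reject H₀: yes

Group means [30.60, 44.50, 38.58], grand mean 37.000
SSB = Σnᵢ(x̄ᵢ−x̄)² = 777.183; SSW = ΣΣ(x−x̄ᵢ)² = 334.817
MSB = 777.183/2 = 388.5917; MSW = 334.817/25 = 13.3927
F = MSB/MSW = 29.0153
df = (2, 25)
p-value (upper-tail) = 0.00000
At α=0.1: p < α → reject H₀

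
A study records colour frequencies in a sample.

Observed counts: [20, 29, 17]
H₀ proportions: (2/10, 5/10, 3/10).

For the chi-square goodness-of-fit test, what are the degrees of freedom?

df = k − 1 = 3 − 1 = 2

degrees of freedom = 2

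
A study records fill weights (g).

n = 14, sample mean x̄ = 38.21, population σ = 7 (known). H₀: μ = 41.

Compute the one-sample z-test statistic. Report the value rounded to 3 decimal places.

SE = σ/√n = 7/√14 = 1.8708
z = (x̄−μ₀)/SE = (38.21−41)/1.8708 = -1.4913

test statistic = -1.491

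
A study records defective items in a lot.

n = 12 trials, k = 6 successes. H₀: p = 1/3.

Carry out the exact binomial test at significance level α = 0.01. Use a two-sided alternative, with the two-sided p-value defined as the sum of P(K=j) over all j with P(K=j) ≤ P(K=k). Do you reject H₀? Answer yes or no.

reject H₀: no

Exact binomial: n=12, k=6, p₀=1/3=0.3333
P(X=j) = C(n,j)·p₀^j·(1−p₀)^(n−j); p = Σ P(X=j) over j with P(X=j) ≤ P(X=6)
p-value (two-sided) = 0.23167
At α=0.01: p ≥ α → fail to reject H₀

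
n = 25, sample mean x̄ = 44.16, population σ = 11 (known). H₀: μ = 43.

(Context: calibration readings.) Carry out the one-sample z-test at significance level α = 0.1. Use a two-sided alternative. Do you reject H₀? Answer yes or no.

SE = σ/√n = 11/√25 = 2.2000
z = (x̄−μ₀)/SE = (44.16−43)/2.2000 = 0.5273
p-value (two-sided) = 0.59800
At α=0.1: p ≥ α → fail to reject H₀

reject H₀: no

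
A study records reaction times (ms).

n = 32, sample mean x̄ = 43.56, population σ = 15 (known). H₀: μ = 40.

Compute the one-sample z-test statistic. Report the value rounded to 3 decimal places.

test statistic = 1.343

SE = σ/√n = 15/√32 = 2.6517
z = (x̄−μ₀)/SE = (43.56−40)/2.6517 = 1.3426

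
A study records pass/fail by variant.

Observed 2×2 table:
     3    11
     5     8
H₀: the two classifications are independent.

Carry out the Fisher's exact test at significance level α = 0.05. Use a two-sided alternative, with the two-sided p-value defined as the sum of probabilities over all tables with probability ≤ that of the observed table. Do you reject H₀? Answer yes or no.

reject H₀: no

Margins: r₁=14, r₂=13, c₁=8, c₂=19, n=27
p_obs = C(14,3)·C(13,5)/C(27,8); sum pmf over tables with pmf ≤ p_obs
p-value (two-sided) = 0.41971
At α=0.05: p ≥ α → fail to reject H₀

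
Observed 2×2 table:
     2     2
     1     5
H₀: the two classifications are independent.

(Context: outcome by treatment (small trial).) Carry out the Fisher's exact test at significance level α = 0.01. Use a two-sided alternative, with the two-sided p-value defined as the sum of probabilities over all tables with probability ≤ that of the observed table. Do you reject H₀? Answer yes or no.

Margins: r₁=4, r₂=6, c₁=3, c₂=7, n=10
p_obs = C(4,2)·C(6,1)/C(10,3); sum pmf over tables with pmf ≤ p_obs
p-value (two-sided) = 0.50000
At α=0.01: p ≥ α → fail to reject H₀

reject H₀: no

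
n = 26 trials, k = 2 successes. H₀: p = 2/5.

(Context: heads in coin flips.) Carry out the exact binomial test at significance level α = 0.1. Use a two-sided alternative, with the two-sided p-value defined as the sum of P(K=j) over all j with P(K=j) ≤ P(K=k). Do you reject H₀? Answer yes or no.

reject H₀: yes

Exact binomial: n=26, k=2, p₀=2/5=0.4000
P(X=j) = C(n,j)·p₀^j·(1−p₀)^(n−j); p = Σ P(X=j) over j with P(X=j) ≤ P(X=2)
p-value (two-sided) = 0.00042
At α=0.1: p < α → reject H₀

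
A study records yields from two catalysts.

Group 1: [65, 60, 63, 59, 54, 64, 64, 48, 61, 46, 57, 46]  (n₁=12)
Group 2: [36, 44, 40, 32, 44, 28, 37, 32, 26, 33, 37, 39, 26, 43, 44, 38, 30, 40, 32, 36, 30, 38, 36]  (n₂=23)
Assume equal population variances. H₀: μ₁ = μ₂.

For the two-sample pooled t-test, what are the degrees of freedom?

degrees of freedom = 33

df = n₁ + n₂ − 2 = 12 + 23 − 2 = 33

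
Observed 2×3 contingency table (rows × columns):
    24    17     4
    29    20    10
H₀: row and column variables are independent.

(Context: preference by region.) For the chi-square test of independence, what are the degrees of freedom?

df = (r−1)(c−1) = (2−1)·(3−1) = 2

degrees of freedom = 2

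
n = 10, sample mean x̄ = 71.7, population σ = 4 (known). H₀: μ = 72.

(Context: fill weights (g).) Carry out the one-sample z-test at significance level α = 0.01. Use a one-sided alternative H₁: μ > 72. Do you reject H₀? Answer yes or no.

SE = σ/√n = 4/√10 = 1.2649
z = (x̄−μ₀)/SE = (71.7−72)/1.2649 = -0.2372
p-value (one-sided, H₁ greater) = 0.59374
At α=0.01: p ≥ α → fail to reject H₀

reject H₀: no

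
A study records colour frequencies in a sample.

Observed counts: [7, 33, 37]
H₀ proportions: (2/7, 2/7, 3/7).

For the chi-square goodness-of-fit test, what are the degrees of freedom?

degrees of freedom = 2

df = k − 1 = 3 − 1 = 2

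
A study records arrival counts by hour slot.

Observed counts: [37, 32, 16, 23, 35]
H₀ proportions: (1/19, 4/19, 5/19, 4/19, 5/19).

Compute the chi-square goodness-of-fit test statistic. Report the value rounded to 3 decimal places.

n = 143; E_i = n·p_i = [7.53, 30.11, 37.63, 30.11, 37.63]
χ² = (37−7.53)²/7.53 + (32−30.11)²/30.11 + (16−37.63)²/37.63 + (23−30.11)²/30.11 + (35−37.63)²/37.63 = 129.8360
df = 4

test statistic = 129.836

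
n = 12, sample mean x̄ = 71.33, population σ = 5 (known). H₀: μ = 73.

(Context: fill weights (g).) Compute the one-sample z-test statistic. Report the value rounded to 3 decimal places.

SE = σ/√n = 5/√12 = 1.4434
z = (x̄−μ₀)/SE = (71.33−73)/1.4434 = -1.1570

test statistic = -1.157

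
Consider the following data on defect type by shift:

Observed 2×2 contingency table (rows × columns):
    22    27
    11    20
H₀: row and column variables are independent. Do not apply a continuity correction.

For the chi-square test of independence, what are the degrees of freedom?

degrees of freedom = 1

df = (r−1)(c−1) = (2−1)·(2−1) = 1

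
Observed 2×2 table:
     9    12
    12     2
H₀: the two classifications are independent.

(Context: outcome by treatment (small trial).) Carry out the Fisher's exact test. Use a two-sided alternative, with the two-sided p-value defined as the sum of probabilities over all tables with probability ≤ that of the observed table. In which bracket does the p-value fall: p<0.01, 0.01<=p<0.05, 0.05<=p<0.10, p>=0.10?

p-value bracket: 0.01<=p<0.05

Margins: r₁=21, r₂=14, c₁=21, c₂=14, n=35
p_obs = C(21,9)·C(14,12)/C(35,21); sum pmf over tables with pmf ≤ p_obs
p-value (two-sided) = 0.01561
→ bracket: 0.01<=p<0.05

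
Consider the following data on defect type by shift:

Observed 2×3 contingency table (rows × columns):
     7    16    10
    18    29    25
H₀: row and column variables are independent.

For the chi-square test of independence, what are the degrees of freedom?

df = (r−1)(c−1) = (2−1)·(3−1) = 2

degrees of freedom = 2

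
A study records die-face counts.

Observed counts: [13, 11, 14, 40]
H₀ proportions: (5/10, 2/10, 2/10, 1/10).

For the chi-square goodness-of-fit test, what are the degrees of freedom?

degrees of freedom = 3

df = k − 1 = 4 − 1 = 3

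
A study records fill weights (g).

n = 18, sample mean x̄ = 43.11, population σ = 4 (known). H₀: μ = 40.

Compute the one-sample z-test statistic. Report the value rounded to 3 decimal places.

test statistic = 3.299

SE = σ/√n = 4/√18 = 0.9428
z = (x̄−μ₀)/SE = (43.11−40)/0.9428 = 3.2987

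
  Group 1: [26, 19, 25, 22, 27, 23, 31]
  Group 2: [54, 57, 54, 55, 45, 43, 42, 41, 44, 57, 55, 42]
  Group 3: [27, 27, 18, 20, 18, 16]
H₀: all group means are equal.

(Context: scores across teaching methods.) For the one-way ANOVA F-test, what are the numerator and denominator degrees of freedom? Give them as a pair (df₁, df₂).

degrees of freedom = [2, 22]

k = 3 groups, N = 25 total
df = (k−1, N−k) = (3−1, 25−3) = (2, 22)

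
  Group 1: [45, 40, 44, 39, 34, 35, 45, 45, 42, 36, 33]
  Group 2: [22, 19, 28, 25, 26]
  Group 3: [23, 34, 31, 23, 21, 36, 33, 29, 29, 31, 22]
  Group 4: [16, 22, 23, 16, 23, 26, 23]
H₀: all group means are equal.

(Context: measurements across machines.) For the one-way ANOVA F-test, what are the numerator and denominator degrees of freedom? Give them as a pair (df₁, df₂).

degrees of freedom = [3, 30]

k = 4 groups, N = 34 total
df = (k−1, N−k) = (4−1, 34−4) = (3, 30)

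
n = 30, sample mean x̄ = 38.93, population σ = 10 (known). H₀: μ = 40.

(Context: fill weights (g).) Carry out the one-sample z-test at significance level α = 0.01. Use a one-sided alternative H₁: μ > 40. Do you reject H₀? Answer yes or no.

SE = σ/√n = 10/√30 = 1.8257
z = (x̄−μ₀)/SE = (38.93−40)/1.8257 = -0.5861
p-value (one-sided, H₁ greater) = 0.72108
At α=0.01: p ≥ α → fail to reject H₀

reject H₀: no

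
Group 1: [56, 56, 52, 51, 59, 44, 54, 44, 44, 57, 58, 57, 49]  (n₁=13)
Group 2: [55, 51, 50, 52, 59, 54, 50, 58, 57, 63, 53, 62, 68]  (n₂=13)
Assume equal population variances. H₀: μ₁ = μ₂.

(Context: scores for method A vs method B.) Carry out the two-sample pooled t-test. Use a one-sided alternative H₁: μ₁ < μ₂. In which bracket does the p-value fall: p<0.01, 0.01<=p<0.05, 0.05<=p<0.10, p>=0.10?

x̄₁=52.385, s₁=5.561, n₁=13
x̄₂=56.308, s₂=5.544, n₂=13
s_p² = [12·5.561² + 12·5.544²]/24 = 30.8269
SE = √(s_p²·(1/13+1/13)) = 2.1778
t = (52.385−56.308)/2.1778 = -1.8014
df = 24
p-value (one-sided, H₁ less) = 0.04211
→ bracket: 0.01<=p<0.05

p-value bracket: 0.01<=p<0.05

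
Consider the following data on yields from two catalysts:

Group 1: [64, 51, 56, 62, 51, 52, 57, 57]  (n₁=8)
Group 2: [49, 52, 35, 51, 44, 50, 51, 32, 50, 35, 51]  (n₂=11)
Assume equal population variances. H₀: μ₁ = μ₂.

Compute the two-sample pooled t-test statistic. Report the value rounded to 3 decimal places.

x̄₁=56.250, s₁=4.892, n₁=8
x̄₂=45.455, s₂=7.686, n₂=11
s_p² = [7·4.892² + 10·7.686²]/17 = 44.6016
SE = √(s_p²·(1/8+1/11)) = 3.1032
t = (56.250−45.455)/3.1032 = 3.4788
df = 17

test statistic = 3.479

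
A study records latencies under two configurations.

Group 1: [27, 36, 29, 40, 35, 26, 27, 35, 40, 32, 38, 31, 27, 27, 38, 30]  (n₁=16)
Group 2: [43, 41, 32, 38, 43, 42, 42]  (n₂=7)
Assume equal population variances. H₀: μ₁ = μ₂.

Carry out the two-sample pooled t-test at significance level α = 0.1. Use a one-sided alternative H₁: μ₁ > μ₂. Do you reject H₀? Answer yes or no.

reject H₀: no

x̄₁=32.375, s₁=5.045, n₁=16
x̄₂=40.143, s₂=3.976, n₂=7
s_p² = [15·5.045² + 6·3.976²]/21 = 22.6956
SE = √(s_p²·(1/16+1/7)) = 2.1589
t = (32.375−40.143)/2.1589 = -3.5981
df = 21
p-value (one-sided, H₁ greater) = 0.99915
At α=0.1: p ≥ α → fail to reject H₀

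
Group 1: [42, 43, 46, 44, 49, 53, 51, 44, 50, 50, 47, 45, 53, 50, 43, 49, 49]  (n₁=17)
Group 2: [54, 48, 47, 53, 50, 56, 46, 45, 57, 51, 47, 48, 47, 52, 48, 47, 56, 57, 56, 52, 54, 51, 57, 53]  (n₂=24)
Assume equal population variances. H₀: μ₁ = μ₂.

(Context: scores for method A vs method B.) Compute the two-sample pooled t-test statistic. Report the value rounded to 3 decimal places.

test statistic = -3.157

x̄₁=47.529, s₁=3.555, n₁=17
x̄₂=51.333, s₂=3.964, n₂=24
s_p² = [16·3.555² + 23·3.964²]/39 = 14.4505
SE = √(s_p²·(1/17+1/24)) = 1.2050
t = (47.529−51.333)/1.2050 = -3.1567
df = 39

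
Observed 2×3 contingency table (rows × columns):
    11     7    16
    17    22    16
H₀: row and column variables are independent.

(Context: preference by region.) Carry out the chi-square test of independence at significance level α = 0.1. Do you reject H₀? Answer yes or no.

reject H₀: no

Row totals [34, 55], col totals [28, 29, 32], n=89
χ² = (11−10.70)²/10.70 + (7−11.08)²/11.08 + (16−12.22)²/12.22 + (17−17.30)²/17.30 + (22−17.92)²/17.92 + (16−19.78)²/19.78 = 4.3304
df = 2
p-value (upper-tail) = 0.11473
At α=0.1: p ≥ α → fail to reject H₀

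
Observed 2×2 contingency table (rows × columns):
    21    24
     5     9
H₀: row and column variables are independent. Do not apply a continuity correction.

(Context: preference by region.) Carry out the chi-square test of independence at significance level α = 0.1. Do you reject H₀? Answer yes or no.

Row totals [45, 14], col totals [26, 33], n=59
χ² = (21−19.83)²/19.83 + (24−25.17)²/25.17 + (5−6.17)²/6.17 + (9−7.83)²/7.83 = 0.5197
df = 1
p-value (upper-tail) = 0.47099
At α=0.1: p ≥ α → fail to reject H₀

reject H₀: no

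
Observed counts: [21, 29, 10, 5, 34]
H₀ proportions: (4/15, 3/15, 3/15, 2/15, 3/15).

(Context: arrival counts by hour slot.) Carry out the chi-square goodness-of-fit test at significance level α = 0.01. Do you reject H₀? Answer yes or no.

reject H₀: yes

n = 99; E_i = n·p_i = [26.40, 19.80, 19.80, 13.20, 19.80]
χ² = (21−26.40)²/26.40 + (29−19.80)²/19.80 + (10−19.80)²/19.80 + (5−13.20)²/13.20 + (34−19.80)²/19.80 = 25.5076
df = 4
p-value (upper-tail) = 0.00004
At α=0.01: p < α → reject H₀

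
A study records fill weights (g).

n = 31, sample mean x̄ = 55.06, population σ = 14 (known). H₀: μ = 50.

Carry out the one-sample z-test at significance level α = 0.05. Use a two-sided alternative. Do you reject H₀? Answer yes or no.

SE = σ/√n = 14/√31 = 2.5145
z = (x̄−μ₀)/SE = (55.06−50)/2.5145 = 2.0123
p-value (two-sided) = 0.04418
At α=0.05: p < α → reject H₀

reject H₀: yes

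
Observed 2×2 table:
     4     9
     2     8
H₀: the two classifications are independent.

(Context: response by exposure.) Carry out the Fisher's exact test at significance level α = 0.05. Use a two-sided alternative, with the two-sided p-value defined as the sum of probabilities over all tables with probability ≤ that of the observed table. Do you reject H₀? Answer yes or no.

Margins: r₁=13, r₂=10, c₁=6, c₂=17, n=23
p_obs = C(13,4)·C(10,2)/C(23,6); sum pmf over tables with pmf ≤ p_obs
p-value (two-sided) = 0.66002
At α=0.05: p ≥ α → fail to reject H₀

reject H₀: no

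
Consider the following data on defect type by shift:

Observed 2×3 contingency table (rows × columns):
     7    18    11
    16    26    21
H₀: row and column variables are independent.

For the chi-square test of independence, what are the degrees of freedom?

degrees of freedom = 2

df = (r−1)(c−1) = (2−1)·(3−1) = 2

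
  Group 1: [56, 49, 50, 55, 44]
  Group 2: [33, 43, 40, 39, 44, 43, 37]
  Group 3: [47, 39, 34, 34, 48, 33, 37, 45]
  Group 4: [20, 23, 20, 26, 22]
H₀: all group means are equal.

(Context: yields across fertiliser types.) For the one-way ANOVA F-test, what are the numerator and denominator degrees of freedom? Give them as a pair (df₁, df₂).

degrees of freedom = [3, 21]

k = 4 groups, N = 25 total
df = (k−1, N−k) = (4−1, 25−4) = (3, 21)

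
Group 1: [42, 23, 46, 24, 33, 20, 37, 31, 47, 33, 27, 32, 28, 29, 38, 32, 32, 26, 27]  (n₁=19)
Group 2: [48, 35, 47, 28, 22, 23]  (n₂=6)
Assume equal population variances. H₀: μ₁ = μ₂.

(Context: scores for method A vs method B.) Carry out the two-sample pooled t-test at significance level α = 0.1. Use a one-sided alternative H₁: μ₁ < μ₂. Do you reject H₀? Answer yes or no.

x̄₁=31.947, s₁=7.397, n₁=19
x̄₂=33.833, s₂=11.548, n₂=6
s_p² = [18·7.397² + 5·11.548²]/23 = 71.8166
SE = √(s_p²·(1/19+1/6)) = 3.9685
t = (31.947−33.833)/3.9685 = -0.4752
df = 23
p-value (one-sided, H₁ less) = 0.31955
At α=0.1: p ≥ α → fail to reject H₀

reject H₀: no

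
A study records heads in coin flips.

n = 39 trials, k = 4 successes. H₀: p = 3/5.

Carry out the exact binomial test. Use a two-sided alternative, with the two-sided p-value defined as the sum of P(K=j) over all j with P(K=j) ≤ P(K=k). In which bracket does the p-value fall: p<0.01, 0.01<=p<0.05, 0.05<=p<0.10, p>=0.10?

p-value bracket: p<0.01

Exact binomial: n=39, k=4, p₀=3/5=0.6000
P(X=j) = C(n,j)·p₀^j·(1−p₀)^(n−j); p = Σ P(X=j) over j with P(X=j) ≤ P(X=4)
p-value (two-sided) = 0.00000
→ bracket: p<0.01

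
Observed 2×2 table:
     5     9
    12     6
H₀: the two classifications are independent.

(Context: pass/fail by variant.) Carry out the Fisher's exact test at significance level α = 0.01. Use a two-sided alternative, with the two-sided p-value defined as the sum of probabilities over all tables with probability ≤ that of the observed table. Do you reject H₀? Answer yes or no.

Margins: r₁=14, r₂=18, c₁=17, c₂=15, n=32
p_obs = C(14,5)·C(18,12)/C(32,17); sum pmf over tables with pmf ≤ p_obs
p-value (two-sided) = 0.15267
At α=0.01: p ≥ α → fail to reject H₀

reject H₀: no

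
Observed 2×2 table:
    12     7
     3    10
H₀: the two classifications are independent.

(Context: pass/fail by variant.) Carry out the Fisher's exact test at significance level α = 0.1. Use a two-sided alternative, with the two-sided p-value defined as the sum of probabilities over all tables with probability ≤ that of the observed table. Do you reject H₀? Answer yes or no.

reject H₀: yes

Margins: r₁=19, r₂=13, c₁=15, c₂=17, n=32
p_obs = C(19,12)·C(13,3)/C(32,15); sum pmf over tables with pmf ≤ p_obs
p-value (two-sided) = 0.03592
At α=0.1: p < α → reject H₀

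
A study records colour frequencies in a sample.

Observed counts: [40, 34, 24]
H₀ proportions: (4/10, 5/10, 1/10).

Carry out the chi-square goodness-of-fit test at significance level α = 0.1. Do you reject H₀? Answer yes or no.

reject H₀: yes

n = 98; E_i = n·p_i = [39.20, 49.00, 9.80]
χ² = (40−39.20)²/39.20 + (34−49.00)²/49.00 + (24−9.80)²/9.80 = 25.1837
df = 2
p-value (upper-tail) = 0.00000
At α=0.1: p < α → reject H₀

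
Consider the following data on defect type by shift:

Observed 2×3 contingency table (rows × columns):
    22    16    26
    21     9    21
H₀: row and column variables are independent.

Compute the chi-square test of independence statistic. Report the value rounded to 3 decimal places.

Row totals [64, 51], col totals [43, 25, 47], n=115
χ² = (22−23.93)²/23.93 + (16−13.91)²/13.91 + (26−26.16)²/26.16 + (21−19.07)²/19.07 + (9−11.09)²/11.09 + (21−20.84)²/20.84 = 1.0591
df = 2

test statistic = 1.059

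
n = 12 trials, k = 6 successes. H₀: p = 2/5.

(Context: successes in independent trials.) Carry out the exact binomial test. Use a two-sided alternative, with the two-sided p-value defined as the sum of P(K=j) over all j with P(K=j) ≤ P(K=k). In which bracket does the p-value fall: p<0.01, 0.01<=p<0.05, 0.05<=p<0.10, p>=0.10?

p-value bracket: p>=0.10

Exact binomial: n=12, k=6, p₀=2/5=0.4000
P(X=j) = C(n,j)·p₀^j·(1−p₀)^(n−j); p = Σ P(X=j) over j with P(X=j) ≤ P(X=6)
p-value (two-sided) = 0.56013
→ bracket: p>=0.10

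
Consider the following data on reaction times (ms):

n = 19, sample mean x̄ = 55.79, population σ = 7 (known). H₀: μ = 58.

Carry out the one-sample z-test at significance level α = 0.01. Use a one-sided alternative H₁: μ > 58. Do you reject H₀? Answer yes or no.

SE = σ/√n = 7/√19 = 1.6059
z = (x̄−μ₀)/SE = (55.79−58)/1.6059 = -1.3762
p-value (one-sided, H₁ greater) = 0.91561
At α=0.01: p ≥ α → fail to reject H₀

reject H₀: no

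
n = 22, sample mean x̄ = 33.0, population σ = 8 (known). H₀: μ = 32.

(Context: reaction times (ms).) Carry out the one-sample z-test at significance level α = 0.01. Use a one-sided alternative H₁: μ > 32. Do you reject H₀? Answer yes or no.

reject H₀: no

SE = σ/√n = 8/√22 = 1.7056
z = (x̄−μ₀)/SE = (33.0−32)/1.7056 = 0.5863
p-value (one-sided, H₁ greater) = 0.27884
At α=0.01: p ≥ α → fail to reject H₀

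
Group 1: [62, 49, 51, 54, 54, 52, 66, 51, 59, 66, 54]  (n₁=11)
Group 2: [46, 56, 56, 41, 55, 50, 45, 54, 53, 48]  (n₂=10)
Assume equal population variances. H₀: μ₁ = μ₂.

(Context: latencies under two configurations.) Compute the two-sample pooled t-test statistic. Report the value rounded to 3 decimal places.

x̄₁=56.182, s₁=6.096, n₁=11
x̄₂=50.400, s₂=5.232, n₂=10
s_p² = [10·6.096² + 9·5.232²]/19 = 32.5282
SE = √(s_p²·(1/11+1/10)) = 2.4920
t = (56.182−50.400)/2.4920 = 2.3202
df = 19

test statistic = 2.320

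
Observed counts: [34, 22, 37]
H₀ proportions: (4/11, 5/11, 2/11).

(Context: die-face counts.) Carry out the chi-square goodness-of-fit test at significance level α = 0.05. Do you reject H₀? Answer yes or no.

reject H₀: yes

n = 93; E_i = n·p_i = [33.82, 42.27, 16.91]
χ² = (34−33.82)²/33.82 + (22−42.27)²/42.27 + (37−16.91)²/16.91 = 33.5946
df = 2
p-value (upper-tail) = 0.00000
At α=0.05: p < α → reject H₀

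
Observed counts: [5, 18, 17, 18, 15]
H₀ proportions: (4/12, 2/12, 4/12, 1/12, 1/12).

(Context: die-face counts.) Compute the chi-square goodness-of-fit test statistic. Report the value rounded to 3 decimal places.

test statistic = 56.781

n = 73; E_i = n·p_i = [24.33, 12.17, 24.33, 6.08, 6.08]
χ² = (5−24.33)²/24.33 + (18−12.17)²/12.17 + (17−24.33)²/24.33 + (18−6.08)²/6.08 + (15−6.08)²/6.08 = 56.7808
df = 4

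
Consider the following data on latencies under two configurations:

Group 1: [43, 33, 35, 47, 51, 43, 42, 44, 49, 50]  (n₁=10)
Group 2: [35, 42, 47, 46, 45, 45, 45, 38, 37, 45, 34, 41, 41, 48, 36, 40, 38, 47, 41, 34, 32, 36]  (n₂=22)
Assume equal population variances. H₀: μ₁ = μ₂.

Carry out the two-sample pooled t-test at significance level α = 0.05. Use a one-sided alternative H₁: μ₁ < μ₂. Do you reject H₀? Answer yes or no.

x̄₁=43.700, s₁=6.019, n₁=10
x̄₂=40.591, s₂=4.915, n₂=22
s_p² = [9·6.019² + 21·4.915²]/30 = 27.7806
SE = √(s_p²·(1/10+1/22)) = 2.0102
t = (43.700−40.591)/2.0102 = 1.5467
df = 30
p-value (one-sided, H₁ less) = 0.93379
At α=0.05: p ≥ α → fail to reject H₀

reject H₀: no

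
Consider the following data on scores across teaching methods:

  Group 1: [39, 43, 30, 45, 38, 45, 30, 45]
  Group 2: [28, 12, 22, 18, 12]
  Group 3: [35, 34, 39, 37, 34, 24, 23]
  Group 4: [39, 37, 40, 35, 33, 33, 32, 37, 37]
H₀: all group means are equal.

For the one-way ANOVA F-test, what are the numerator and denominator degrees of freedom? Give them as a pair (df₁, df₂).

degrees of freedom = [3, 25]

k = 4 groups, N = 29 total
df = (k−1, N−k) = (4−1, 29−4) = (3, 25)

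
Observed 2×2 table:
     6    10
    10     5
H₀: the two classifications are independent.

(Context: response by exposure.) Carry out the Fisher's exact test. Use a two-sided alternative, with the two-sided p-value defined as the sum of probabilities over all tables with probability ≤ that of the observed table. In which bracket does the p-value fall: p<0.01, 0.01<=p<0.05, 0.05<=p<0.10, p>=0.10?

p-value bracket: p>=0.10

Margins: r₁=16, r₂=15, c₁=16, c₂=15, n=31
p_obs = C(16,6)·C(15,10)/C(31,16); sum pmf over tables with pmf ≤ p_obs
p-value (two-sided) = 0.15561
→ bracket: p>=0.10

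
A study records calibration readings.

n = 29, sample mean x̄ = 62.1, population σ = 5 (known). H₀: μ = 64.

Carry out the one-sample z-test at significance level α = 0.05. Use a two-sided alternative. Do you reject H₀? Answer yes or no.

reject H₀: yes

SE = σ/√n = 5/√29 = 0.9285
z = (x̄−μ₀)/SE = (62.1−64)/0.9285 = -2.0464
p-value (two-sided) = 0.04072
At α=0.05: p < α → reject H₀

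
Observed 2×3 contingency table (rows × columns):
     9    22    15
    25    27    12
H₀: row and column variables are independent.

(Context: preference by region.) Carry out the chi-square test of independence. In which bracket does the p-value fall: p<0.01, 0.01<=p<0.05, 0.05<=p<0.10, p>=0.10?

Row totals [46, 64], col totals [34, 49, 27], n=110
χ² = (9−14.22)²/14.22 + (22−20.49)²/20.49 + (15−11.29)²/11.29 + (25−19.78)²/19.78 + (27−28.51)²/28.51 + (12−15.71)²/15.71 = 5.5768
df = 2
p-value (upper-tail) = 0.06152
→ bracket: 0.05<=p<0.10

p-value bracket: 0.05<=p<0.10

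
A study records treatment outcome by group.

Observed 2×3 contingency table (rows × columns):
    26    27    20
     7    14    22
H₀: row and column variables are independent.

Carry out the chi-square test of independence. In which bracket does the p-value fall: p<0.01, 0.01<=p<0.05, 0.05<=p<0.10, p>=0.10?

Row totals [73, 43], col totals [33, 41, 42], n=116
χ² = (26−20.77)²/20.77 + (27−25.80)²/25.80 + (20−26.43)²/26.43 + (7−12.23)²/12.23 + (14−15.20)²/15.20 + (22−15.57)²/15.57 = 7.9282
df = 2
p-value (upper-tail) = 0.01898
→ bracket: 0.01<=p<0.05

p-value bracket: 0.01<=p<0.05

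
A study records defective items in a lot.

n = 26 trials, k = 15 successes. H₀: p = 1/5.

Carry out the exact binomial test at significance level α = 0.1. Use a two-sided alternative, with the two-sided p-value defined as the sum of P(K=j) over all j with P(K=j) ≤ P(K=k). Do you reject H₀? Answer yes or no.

Exact binomial: n=26, k=15, p₀=1/5=0.2000
P(X=j) = C(n,j)·p₀^j·(1−p₀)^(n−j); p = Σ P(X=j) over j with P(X=j) ≤ P(X=15)
p-value (two-sided) = 0.00003
At α=0.1: p < α → reject H₀

reject H₀: yes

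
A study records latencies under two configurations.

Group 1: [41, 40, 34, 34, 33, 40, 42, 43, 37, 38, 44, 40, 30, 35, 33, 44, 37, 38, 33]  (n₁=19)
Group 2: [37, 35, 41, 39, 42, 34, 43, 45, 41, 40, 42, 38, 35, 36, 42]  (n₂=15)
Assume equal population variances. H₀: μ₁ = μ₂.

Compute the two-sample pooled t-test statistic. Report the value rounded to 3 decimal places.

test statistic = -1.244

x̄₁=37.684, s₁=4.177, n₁=19
x̄₂=39.333, s₂=3.352, n₂=15
s_p² = [18·4.177² + 14·3.352²]/32 = 14.7325
SE = √(s_p²·(1/19+1/15)) = 1.3257
t = (37.684−39.333)/1.3257 = -1.2439
df = 32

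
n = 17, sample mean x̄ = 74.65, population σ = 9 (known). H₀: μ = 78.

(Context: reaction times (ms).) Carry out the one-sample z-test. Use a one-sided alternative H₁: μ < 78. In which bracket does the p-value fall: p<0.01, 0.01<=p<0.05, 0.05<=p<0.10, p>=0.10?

SE = σ/√n = 9/√17 = 2.1828
z = (x̄−μ₀)/SE = (74.65−78)/2.1828 = -1.5347
p-value (one-sided, H₁ less) = 0.06243
→ bracket: 0.05<=p<0.10

p-value bracket: 0.05<=p<0.10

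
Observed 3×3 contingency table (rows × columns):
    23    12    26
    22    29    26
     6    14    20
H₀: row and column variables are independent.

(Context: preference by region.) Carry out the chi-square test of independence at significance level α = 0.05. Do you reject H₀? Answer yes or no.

Row totals [61, 77, 40], col totals [51, 55, 72], n=178
χ² = (23−17.48)²/17.48 + (12−18.85)²/18.85 + (26−24.67)²/24.67 + (22−22.06)²/22.06 + (29−23.79)²/23.79 + (26−31.15)²/31.15 + (6−11.46)²/11.46 + (14−12.36)²/12.36 + (20−16.18)²/16.18 = 10.0164
df = 4
p-value (upper-tail) = 0.04015
At α=0.05: p < α → reject H₀

reject H₀: yes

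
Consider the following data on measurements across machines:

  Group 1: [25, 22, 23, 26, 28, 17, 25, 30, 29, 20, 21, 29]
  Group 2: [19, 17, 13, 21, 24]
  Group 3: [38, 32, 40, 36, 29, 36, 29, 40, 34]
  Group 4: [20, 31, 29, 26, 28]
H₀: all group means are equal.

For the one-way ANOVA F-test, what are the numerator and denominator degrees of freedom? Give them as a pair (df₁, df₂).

degrees of freedom = [3, 27]

k = 4 groups, N = 31 total
df = (k−1, N−k) = (4−1, 31−4) = (3, 27)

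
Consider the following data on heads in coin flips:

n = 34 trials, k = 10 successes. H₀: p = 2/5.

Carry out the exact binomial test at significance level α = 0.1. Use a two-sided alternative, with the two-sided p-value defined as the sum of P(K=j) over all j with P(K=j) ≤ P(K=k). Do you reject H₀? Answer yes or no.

reject H₀: no

Exact binomial: n=34, k=10, p₀=2/5=0.4000
P(X=j) = C(n,j)·p₀^j·(1−p₀)^(n−j); p = Σ P(X=j) over j with P(X=j) ≤ P(X=10)
p-value (two-sided) = 0.22548
At α=0.1: p ≥ α → fail to reject H₀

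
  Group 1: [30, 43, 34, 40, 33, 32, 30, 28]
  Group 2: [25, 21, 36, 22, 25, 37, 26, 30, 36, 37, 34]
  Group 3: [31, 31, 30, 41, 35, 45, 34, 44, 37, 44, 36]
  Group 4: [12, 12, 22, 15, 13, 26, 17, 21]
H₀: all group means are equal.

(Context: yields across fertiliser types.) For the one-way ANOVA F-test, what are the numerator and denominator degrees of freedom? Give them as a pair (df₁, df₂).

k = 4 groups, N = 38 total
df = (k−1, N−k) = (4−1, 38−4) = (3, 34)

degrees of freedom = [3, 34]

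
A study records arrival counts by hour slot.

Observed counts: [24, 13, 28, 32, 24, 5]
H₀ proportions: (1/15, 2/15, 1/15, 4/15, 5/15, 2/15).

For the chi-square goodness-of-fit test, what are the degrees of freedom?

degrees of freedom = 5

df = k − 1 = 6 − 1 = 5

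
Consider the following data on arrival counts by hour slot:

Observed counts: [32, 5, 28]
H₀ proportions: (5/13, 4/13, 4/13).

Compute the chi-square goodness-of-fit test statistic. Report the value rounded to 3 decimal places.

n = 65; E_i = n·p_i = [25.00, 20.00, 20.00]
χ² = (32−25.00)²/25.00 + (5−20.00)²/20.00 + (28−20.00)²/20.00 = 16.4100
df = 2

test statistic = 16.410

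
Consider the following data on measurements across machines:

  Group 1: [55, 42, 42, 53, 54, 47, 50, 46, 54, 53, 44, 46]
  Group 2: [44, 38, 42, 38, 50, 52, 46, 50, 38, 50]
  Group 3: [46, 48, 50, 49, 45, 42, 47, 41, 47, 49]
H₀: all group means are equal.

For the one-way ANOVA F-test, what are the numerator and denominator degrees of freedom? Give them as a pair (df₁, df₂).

k = 3 groups, N = 32 total
df = (k−1, N−k) = (3−1, 32−3) = (2, 29)

degrees of freedom = [2, 29]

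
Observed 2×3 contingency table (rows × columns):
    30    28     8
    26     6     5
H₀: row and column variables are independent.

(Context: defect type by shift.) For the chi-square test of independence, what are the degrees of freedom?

degrees of freedom = 2

df = (r−1)(c−1) = (2−1)·(3−1) = 2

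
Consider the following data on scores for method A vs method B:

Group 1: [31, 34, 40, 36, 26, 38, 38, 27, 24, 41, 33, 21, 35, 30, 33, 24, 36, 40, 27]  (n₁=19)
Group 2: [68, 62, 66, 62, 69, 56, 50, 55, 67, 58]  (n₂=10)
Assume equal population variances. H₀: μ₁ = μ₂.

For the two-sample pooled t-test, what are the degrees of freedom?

df = n₁ + n₂ − 2 = 19 + 10 − 2 = 27

degrees of freedom = 27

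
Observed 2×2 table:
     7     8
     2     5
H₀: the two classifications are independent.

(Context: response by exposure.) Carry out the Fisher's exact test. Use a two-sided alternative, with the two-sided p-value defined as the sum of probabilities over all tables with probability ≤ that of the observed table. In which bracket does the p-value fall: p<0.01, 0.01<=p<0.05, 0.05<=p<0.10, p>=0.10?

Margins: r₁=15, r₂=7, c₁=9, c₂=13, n=22
p_obs = C(15,7)·C(7,2)/C(22,9); sum pmf over tables with pmf ≤ p_obs
p-value (two-sided) = 0.64783
→ bracket: p>=0.10

p-value bracket: p>=0.10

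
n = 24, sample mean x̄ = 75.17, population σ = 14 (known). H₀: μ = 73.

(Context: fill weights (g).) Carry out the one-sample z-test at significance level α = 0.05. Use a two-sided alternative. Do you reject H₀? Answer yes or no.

reject H₀: no

SE = σ/√n = 14/√24 = 2.8577
z = (x̄−μ₀)/SE = (75.17−73)/2.8577 = 0.7593
p-value (two-sided) = 0.44765
At α=0.05: p ≥ α → fail to reject H₀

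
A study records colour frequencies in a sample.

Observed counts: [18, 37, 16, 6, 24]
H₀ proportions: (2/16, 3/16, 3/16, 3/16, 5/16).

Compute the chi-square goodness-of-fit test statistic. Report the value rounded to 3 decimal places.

test statistic = 30.622

n = 101; E_i = n·p_i = [12.62, 18.94, 18.94, 18.94, 31.56]
χ² = (18−12.62)²/12.62 + (37−18.94)²/18.94 + (16−18.94)²/18.94 + (6−18.94)²/18.94 + (24−31.56)²/31.56 = 30.6224
df = 4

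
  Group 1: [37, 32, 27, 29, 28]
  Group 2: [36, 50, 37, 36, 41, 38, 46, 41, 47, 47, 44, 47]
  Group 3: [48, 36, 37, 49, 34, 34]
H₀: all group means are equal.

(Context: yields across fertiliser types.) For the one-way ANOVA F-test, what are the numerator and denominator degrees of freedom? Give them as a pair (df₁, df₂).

k = 3 groups, N = 23 total
df = (k−1, N−k) = (3−1, 23−3) = (2, 20)

degrees of freedom = [2, 20]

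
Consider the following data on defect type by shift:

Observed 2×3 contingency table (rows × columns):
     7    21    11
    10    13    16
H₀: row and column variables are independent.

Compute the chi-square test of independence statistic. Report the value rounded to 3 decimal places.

test statistic = 3.338

Row totals [39, 39], col totals [17, 34, 27], n=78
χ² = (7−8.50)²/8.50 + (21−17.00)²/17.00 + (11−13.50)²/13.50 + (10−8.50)²/8.50 + (13−17.00)²/17.00 + (16−13.50)²/13.50 = 3.3377
df = 2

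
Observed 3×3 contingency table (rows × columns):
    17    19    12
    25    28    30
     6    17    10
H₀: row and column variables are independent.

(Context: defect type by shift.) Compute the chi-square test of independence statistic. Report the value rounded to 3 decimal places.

Row totals [48, 83, 33], col totals [48, 64, 52], n=164
χ² = (17−14.05)²/14.05 + (19−18.73)²/18.73 + (12−15.22)²/15.22 + (25−24.29)²/24.29 + (28−32.39)²/32.39 + (30−26.32)²/26.32 + (6−9.66)²/9.66 + (17−12.88)²/12.88 + (10−10.46)²/10.46 = 5.1616
df = 4

test statistic = 5.162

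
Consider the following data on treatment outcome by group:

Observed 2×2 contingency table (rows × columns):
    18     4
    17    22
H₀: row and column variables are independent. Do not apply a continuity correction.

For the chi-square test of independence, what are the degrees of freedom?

degrees of freedom = 1

df = (r−1)(c−1) = (2−1)·(2−1) = 1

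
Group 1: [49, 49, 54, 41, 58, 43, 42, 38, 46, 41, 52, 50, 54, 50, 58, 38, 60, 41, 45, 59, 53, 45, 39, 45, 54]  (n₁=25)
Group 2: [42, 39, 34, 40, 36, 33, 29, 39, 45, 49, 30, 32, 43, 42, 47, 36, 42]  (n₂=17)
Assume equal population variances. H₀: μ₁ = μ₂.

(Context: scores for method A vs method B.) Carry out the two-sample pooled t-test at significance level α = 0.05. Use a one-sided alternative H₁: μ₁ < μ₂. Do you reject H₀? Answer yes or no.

reject H₀: no

x̄₁=48.160, s₁=6.902, n₁=25
x̄₂=38.706, s₂=5.871, n₂=17
s_p² = [24·6.902² + 16·5.871²]/40 = 42.3722
SE = √(s_p²·(1/25+1/17)) = 2.0463
t = (48.160−38.706)/2.0463 = 4.6201
df = 40
p-value (one-sided, H₁ less) = 0.99998
At α=0.05: p ≥ α → fail to reject H₀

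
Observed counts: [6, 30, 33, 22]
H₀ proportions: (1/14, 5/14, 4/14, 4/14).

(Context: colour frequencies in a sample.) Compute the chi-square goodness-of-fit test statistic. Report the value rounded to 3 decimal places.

n = 91; E_i = n·p_i = [6.50, 32.50, 26.00, 26.00]
χ² = (6−6.50)²/6.50 + (30−32.50)²/32.50 + (33−26.00)²/26.00 + (22−26.00)²/26.00 = 2.7308
df = 3

test statistic = 2.731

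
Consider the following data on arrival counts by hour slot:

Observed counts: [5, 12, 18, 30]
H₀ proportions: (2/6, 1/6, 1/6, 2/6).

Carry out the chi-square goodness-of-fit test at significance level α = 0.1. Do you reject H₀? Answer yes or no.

reject H₀: yes

n = 65; E_i = n·p_i = [21.67, 10.83, 10.83, 21.67]
χ² = (5−21.67)²/21.67 + (12−10.83)²/10.83 + (18−10.83)²/10.83 + (30−21.67)²/21.67 = 20.8923
df = 3
p-value (upper-tail) = 0.00011
At α=0.1: p < α → reject H₀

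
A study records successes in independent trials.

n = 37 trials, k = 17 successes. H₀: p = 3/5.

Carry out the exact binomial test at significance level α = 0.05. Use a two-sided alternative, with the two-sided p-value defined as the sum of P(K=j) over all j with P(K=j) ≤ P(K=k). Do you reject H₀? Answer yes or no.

Exact binomial: n=37, k=17, p₀=3/5=0.6000
P(X=j) = C(n,j)·p₀^j·(1−p₀)^(n−j); p = Σ P(X=j) over j with P(X=j) ≤ P(X=17)
p-value (two-sided) = 0.09344
At α=0.05: p ≥ α → fail to reject H₀

reject H₀: no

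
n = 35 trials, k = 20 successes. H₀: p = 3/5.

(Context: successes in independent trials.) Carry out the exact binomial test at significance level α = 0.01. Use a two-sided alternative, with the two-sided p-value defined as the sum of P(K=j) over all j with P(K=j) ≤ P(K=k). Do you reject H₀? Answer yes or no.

reject H₀: no

Exact binomial: n=35, k=20, p₀=3/5=0.6000
P(X=j) = C(n,j)·p₀^j·(1−p₀)^(n−j); p = Σ P(X=j) over j with P(X=j) ≤ P(X=20)
p-value (two-sided) = 0.73298
At α=0.01: p ≥ α → fail to reject H₀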